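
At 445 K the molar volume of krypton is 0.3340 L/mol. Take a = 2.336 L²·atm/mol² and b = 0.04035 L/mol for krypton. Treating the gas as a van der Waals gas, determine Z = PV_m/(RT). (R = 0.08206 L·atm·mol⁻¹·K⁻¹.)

Z ≈ 0.9459

P = RT/(V_m − b) − a/V_m² = (0.08206)(445)/(0.3340 − 0.04035) − 2.336/(0.3340)²
  = 36.517/0.29365 − 20.940 = 124.36 − 20.940 = 103.42 atm
Z = PV_m/(RT) = (103.42)(0.3340)/((0.08206)(445)) = 34.542/36.517 = 0.9459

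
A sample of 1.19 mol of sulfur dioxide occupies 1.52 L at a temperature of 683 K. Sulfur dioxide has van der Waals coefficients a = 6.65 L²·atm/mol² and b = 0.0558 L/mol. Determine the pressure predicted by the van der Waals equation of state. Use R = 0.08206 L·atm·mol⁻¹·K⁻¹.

P ≈ 41.81 atm

P = nRT/(V − nb) − a n²/V²
nRT/(V − nb) = (1.19)(0.08206)(683)/(1.52 − 1.19×0.0558) = 66.696/1.4536 = 45.883 atm
a n²/V² = (6.65)(1.19)²/(1.52)² = 4.0759 atm
P = 45.883 − 4.0759 = 41.81 atm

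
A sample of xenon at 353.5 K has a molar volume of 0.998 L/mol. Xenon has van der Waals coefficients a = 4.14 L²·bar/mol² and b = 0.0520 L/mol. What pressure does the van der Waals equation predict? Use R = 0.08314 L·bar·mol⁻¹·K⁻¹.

P ≈ 26.91 bar

P = RT/(V_m − b) − a/V_m²
RT/(V_m − b) = (0.08314)(353.5)/(0.998 − 0.0520) = 29.390/0.94600 = 31.068 bar
a/V_m² = 4.14/(0.998)² = 4.1566 bar
P = 31.068 − 4.1566 = 26.91 bar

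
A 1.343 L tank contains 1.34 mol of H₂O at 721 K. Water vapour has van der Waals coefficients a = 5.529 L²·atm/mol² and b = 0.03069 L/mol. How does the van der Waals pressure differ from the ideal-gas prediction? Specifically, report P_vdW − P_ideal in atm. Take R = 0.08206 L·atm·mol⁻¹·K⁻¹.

Ideal: P_ideal = nRT/V = (1.34)(0.08206)(721)/1.343 = 59.0331 atm
vdW: P = nRT/(V − nb) − a n²/V² = 79.2814/1.30188 − 9.92787/1.80365 = 60.8976 − 5.50432 = 55.3933 atm
ΔP = 55.3933 − 59.0331 = -3.640 atm

ΔP ≈ -3.640 atm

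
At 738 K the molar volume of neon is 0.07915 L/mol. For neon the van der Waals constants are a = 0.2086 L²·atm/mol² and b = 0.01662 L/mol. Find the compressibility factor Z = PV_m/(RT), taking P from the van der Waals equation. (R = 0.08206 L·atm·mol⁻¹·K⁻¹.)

P = RT/(V_m − b) − a/V_m² = (0.08206)(738)/(0.07915 − 0.01662) − 0.2086/(0.07915)²
  = 60.560/0.062530 − 33.298 = 968.50 − 33.298 = 935.20 atm
Z = PV_m/(RT) = (935.20)(0.07915)/((0.08206)(738)) = 74.021/60.560 = 1.222

Z ≈ 1.222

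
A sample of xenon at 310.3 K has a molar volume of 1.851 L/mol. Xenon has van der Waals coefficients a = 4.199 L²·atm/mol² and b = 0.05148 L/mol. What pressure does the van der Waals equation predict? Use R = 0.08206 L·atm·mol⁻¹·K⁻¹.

P ≈ 12.92 atm

P = RT/(V_m − b) − a/V_m²
RT/(V_m − b) = (0.08206)(310.3)/(1.851 − 0.05148) = 25.463/1.7995 = 14.150 atm
a/V_m² = 4.199/(1.851)² = 1.2256 atm
P = 14.150 − 1.2256 = 12.92 atm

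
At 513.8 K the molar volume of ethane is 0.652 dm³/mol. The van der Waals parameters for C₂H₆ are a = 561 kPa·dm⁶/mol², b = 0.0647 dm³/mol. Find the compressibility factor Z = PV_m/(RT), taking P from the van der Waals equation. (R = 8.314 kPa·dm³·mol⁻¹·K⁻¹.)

Z ≈ 0.9087

P = RT/(V_m − b) − a/V_m² = (8.314)(513.8)/(0.652 − 0.0647) − 561/(0.652)²
  = 4271.7/0.58730 − 1319.7 = 7273.5 − 1319.7 = 5953.8 kPa
Z = PV_m/(RT) = (5953.8)(0.652)/((8.314)(513.8)) = 3881.9/4271.7 = 0.9087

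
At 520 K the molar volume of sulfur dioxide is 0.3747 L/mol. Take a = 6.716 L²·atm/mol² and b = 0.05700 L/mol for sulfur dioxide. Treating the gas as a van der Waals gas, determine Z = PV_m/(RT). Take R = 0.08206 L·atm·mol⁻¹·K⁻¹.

Z ≈ 0.7594

P = RT/(V_m − b) − a/V_m² = (0.08206)(520)/(0.3747 − 0.05700) − 6.716/(0.3747)²
  = 42.671/0.31770 − 47.835 = 134.31 − 47.835 = 86.48 atm
Z = PV_m/(RT) = (86.48)(0.3747)/((0.08206)(520)) = 32.404/42.671 = 0.7594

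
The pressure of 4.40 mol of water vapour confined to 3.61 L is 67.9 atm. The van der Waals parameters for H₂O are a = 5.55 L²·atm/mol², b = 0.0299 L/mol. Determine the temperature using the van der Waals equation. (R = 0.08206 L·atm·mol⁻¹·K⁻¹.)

T ≈ 733.6 K

T = (P + a n²/V²)(V − nb)/(nR)
P + a n²/V² = 67.9 + (5.55)(4.40)²/(3.61)² = 76.145 atm
V − nb = 3.61 − (4.40)(0.0299) = 3.4784 L
T = (76.145)(3.4784)/((4.40)(0.08206)) = 733.6 K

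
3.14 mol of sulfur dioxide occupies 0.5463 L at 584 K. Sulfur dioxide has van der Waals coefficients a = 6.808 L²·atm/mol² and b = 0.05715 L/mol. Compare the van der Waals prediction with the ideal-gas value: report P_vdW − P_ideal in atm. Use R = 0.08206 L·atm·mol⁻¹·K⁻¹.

Ideal: P_ideal = nRT/V = (3.14)(0.08206)(584)/0.5463 = 275.450 atm
vdW: P = nRT/(V − nb) − a n²/V² = 150.478/0.366849 − 67.1242/0.298444 = 410.191 − 224.914 = 185.277 atm
ΔP = 185.277 − 275.450 = -90.17 atm

ΔP ≈ -90.17 atm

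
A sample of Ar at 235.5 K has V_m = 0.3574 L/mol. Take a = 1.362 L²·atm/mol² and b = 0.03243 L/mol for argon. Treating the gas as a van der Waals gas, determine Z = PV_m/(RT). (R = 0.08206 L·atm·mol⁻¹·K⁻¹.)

Z ≈ 0.9026

P = RT/(V_m − b) − a/V_m² = (0.08206)(235.5)/(0.3574 − 0.03243) − 1.362/(0.3574)²
  = 19.325/0.32497 − 10.663 = 59.467 − 10.663 = 48.804 atm
Z = PV_m/(RT) = (48.804)(0.3574)/((0.08206)(235.5)) = 17.443/19.325 = 0.9026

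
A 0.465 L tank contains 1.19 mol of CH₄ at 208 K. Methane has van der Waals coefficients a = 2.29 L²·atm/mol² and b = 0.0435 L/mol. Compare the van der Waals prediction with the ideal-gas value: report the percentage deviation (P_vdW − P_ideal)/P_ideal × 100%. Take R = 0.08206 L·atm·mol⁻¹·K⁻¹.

-21.81 %

Ideal: P_ideal = nRT/V = (1.19)(0.08206)(208)/0.465 = 43.6806 atm
vdW: P = nRT/(V − nb) − a n²/V² = 20.3115/0.413235 − 3.24287/0.216225 = 49.1524 − 14.9977 = 34.1547 atm
% deviation = (34.1547 − 43.6806)/43.6806 × 100% = -21.81%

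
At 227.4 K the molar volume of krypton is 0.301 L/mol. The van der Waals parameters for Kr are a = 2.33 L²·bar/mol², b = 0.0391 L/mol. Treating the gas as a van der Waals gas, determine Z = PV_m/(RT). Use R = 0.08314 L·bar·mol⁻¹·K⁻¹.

Z ≈ 0.7399

P = RT/(V_m − b) − a/V_m² = (0.08314)(227.4)/(0.301 − 0.0391) − 2.33/(0.301)²
  = 18.906/0.26190 − 25.717 = 72.188 − 25.717 = 46.471 bar
Z = PV_m/(RT) = (46.471)(0.301)/((0.08314)(227.4)) = 13.988/18.906 = 0.7399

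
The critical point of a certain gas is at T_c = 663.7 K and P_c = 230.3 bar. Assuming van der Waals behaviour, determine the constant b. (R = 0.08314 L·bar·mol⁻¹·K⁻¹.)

From T_c = 8a/(27Rb) and P_c = a/(27b²): b = R T_c/(8 P_c).
b = (0.08314)(663.7)/(8×230.3) = 55.180/1842.4 = 0.02995 L/mol

b ≈ 0.02995 L/mol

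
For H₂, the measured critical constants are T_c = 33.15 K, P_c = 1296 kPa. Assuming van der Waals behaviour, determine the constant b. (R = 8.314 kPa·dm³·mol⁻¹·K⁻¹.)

b ≈ 0.02658 dm³/mol

From T_c = 8a/(27Rb) and P_c = a/(27b²): b = R T_c/(8 P_c).
b = (8.314)(33.15)/(8×1296) = 275.61/10368 = 0.02658 dm³/mol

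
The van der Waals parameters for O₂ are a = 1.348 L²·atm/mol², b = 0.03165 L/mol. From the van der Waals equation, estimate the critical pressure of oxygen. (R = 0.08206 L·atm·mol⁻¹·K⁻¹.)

For a van der Waals gas, P_c = a/(27b²).
P_c = 1.348/(27×(0.03165)²) = 1.348/0.027047 = 49.84 atm

P_c ≈ 49.84 atm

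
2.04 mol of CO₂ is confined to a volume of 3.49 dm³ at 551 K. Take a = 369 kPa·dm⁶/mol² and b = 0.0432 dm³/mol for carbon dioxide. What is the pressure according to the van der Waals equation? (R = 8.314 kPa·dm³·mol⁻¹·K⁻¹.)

P ≈ 2621 kPa

P = nRT/(V − nb) − a n²/V²
nRT/(V − nb) = (2.04)(8.314)(551)/(3.49 − 2.04×0.0432) = 9345.3/3.4019 = 2747.1 kPa
a n²/V² = (369)(2.04)²/(3.49)² = 126.08 kPa
P = 2747.1 − 126.08 = 2621 kPa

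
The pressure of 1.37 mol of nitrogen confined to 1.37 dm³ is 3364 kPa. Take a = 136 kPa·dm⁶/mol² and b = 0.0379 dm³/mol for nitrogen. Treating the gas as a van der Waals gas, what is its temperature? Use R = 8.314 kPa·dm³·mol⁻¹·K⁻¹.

T ≈ 405.0 K

T = (P + a n²/V²)(V − nb)/(nR)
P + a n²/V² = 3364 + (136)(1.37)²/(1.37)² = 3500.0 kPa
V − nb = 1.37 − (1.37)(0.0379) = 1.3181 dm³
T = (3500.0)(1.3181)/((1.37)(8.314)) = 405.0 K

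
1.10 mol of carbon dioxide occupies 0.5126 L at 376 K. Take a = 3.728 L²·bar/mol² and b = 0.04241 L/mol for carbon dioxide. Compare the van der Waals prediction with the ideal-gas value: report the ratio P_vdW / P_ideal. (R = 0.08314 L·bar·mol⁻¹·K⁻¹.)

P_vdW / P_ideal ≈ 0.8442

Ideal: P_ideal = nRT/V = (1.10)(0.08314)(376)/0.5126 = 67.0829 bar
vdW: P = nRT/(V − nb) − a n²/V² = 34.3867/0.465949 − 4.51088/0.262759 = 73.7993 − 17.1674 = 56.6319 bar
Ratio = 56.6319/67.0829 = 0.8442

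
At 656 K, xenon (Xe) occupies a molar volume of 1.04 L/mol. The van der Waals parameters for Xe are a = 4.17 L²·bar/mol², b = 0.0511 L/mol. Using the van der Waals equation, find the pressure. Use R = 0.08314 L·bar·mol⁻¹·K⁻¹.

P ≈ 51.30 bar

P = RT/(V_m − b) − a/V_m²
RT/(V_m − b) = (0.08314)(656)/(1.04 − 0.0511) = 54.540/0.98890 = 55.152 bar
a/V_m² = 4.17/(1.04)² = 3.8554 bar
P = 55.152 − 3.8554 = 51.30 bar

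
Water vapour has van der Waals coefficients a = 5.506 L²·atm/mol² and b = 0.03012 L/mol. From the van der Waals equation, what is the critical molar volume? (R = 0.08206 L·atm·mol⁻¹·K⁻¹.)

V_m,c ≈ 0.09036 L/mol

For a van der Waals gas, V_m,c = 3b.
V_m,c = 3×0.03012 = 0.09036 L/mol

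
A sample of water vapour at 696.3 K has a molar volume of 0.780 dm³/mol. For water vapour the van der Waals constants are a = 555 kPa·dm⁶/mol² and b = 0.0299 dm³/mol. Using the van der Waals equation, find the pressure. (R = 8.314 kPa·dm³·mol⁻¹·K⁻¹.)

P = RT/(V_m − b) − a/V_m²
RT/(V_m − b) = (8.314)(696.3)/(0.780 − 0.0299) = 5789.0/0.75010 = 7717.6 kPa
a/V_m² = 555/(0.780)² = 912.23 kPa
P = 7717.6 − 912.23 = 6805 kPa

P ≈ 6805 kPa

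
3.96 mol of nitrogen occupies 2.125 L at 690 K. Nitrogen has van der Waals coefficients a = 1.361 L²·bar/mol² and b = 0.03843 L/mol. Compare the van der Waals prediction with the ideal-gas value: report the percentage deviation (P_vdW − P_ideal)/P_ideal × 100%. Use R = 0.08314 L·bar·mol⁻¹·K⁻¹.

Ideal: P_ideal = nRT/V = (3.96)(0.08314)(690)/2.125 = 106.904 bar
vdW: P = nRT/(V − nb) − a n²/V² = 227.172/1.97282 − 21.3427/4.51563 = 115.151 − 4.72641 = 110.425 bar
% deviation = (110.425 − 106.904)/106.904 × 100% = 3.29%

3.29 %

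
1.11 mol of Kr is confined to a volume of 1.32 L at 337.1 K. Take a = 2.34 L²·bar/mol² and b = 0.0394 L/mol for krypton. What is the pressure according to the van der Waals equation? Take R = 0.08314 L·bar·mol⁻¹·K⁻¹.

P ≈ 22.72 bar

P = nRT/(V − nb) − a n²/V²
nRT/(V − nb) = (1.11)(0.08314)(337.1)/(1.32 − 1.11×0.0394) = 31.109/1.2763 = 24.374 bar
a n²/V² = (2.34)(1.11)²/(1.32)² = 1.6547 bar
P = 24.374 − 1.6547 = 22.72 bar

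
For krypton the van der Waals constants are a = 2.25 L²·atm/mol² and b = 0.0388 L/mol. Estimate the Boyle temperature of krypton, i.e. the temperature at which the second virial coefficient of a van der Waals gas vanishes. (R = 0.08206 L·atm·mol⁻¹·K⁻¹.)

For a van der Waals gas the second virial coefficient B₂ = b − a/(RT) vanishes at T_B = a/(Rb).
T_B = 2.25/(0.08206×0.0388) = 2.25/0.0031839 = 706.7 K

T_B ≈ 706.7 K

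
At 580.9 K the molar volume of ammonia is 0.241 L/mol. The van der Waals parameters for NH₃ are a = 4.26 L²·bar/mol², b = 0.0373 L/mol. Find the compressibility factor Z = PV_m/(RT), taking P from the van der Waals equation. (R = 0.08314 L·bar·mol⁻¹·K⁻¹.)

Z ≈ 0.8171

P = RT/(V_m − b) − a/V_m² = (0.08314)(580.9)/(0.241 − 0.0373) − 4.26/(0.241)²
  = 48.296/0.20370 − 73.346 = 237.09 − 73.346 = 163.74 bar
Z = PV_m/(RT) = (163.74)(0.241)/((0.08314)(580.9)) = 39.461/48.296 = 0.8171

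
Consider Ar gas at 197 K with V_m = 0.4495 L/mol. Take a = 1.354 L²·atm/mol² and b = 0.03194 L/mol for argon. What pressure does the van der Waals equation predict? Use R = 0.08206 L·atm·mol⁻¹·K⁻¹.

P = RT/(V_m − b) − a/V_m²
RT/(V_m − b) = (0.08206)(197)/(0.4495 − 0.03194) = 16.166/0.41756 = 38.715 atm
a/V_m² = 1.354/(0.4495)² = 6.7013 atm
P = 38.715 − 6.7013 = 32.01 atm

P ≈ 32.01 atm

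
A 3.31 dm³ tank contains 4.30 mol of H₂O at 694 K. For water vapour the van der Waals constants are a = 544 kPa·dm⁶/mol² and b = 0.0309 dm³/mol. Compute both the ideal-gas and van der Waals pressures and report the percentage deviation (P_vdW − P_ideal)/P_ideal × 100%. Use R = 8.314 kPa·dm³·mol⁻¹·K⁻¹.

Ideal: P_ideal = nRT/V = (4.30)(8.314)(694)/3.31 = 7495.66 kPa
vdW: P = nRT/(V − nb) − a n²/V² = 24810.6/3.17713 − 10058.6/10.9561 = 7809.12 − 918.082 = 6891.04 kPa
% deviation = (6891.04 − 7495.66)/7495.66 × 100% = -8.07%

-8.07 %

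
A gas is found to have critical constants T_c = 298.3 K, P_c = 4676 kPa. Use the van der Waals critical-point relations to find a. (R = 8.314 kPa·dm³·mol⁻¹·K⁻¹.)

a ≈ 554.9 kPa·dm⁶/mol²

From T_c = 8a/(27Rb) and P_c = a/(27b²): a = 27 R² T_c²/(64 P_c).
a = 27×(8.314)²×(298.3)²/(64×4676) = 166069666/299264 = 554.9 kPa·dm⁶/mol²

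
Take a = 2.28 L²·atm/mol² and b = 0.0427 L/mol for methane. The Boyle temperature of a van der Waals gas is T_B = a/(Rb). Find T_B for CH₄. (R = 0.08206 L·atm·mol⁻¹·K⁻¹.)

T_B ≈ 650.7 K

For a van der Waals gas the second virial coefficient B₂ = b − a/(RT) vanishes at T_B = a/(Rb).
T_B = 2.28/(0.08206×0.0427) = 2.28/0.0035040 = 650.7 K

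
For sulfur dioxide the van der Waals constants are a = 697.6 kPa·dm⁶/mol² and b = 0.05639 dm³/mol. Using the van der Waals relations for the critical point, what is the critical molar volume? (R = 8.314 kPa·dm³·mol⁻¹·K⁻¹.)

V_m,c ≈ 0.1692 dm³/mol

For a van der Waals gas, V_m,c = 3b.
V_m,c = 3×0.05639 = 0.1692 dm³/mol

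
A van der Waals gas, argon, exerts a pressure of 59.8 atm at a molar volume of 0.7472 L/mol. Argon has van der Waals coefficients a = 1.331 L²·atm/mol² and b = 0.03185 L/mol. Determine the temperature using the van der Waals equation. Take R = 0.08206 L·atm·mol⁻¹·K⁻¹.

T ≈ 542.1 K

T = (P + a/V_m²)(V_m − b)/R
P + a/V_m² = 59.8 + 1.331/(0.7472)² = 62.184 atm
V_m − b = 0.7472 − 0.03185 = 0.71535 L/mol
T = (62.184)(0.71535)/0.08206 = 542.1 K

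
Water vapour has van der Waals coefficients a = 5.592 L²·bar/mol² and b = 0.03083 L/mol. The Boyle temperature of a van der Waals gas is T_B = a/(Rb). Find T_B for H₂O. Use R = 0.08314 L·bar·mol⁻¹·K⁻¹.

For a van der Waals gas the second virial coefficient B₂ = b − a/(RT) vanishes at T_B = a/(Rb).
T_B = 5.592/(0.08314×0.03083) = 5.592/0.0025632 = 2182 K

T_B ≈ 2182 K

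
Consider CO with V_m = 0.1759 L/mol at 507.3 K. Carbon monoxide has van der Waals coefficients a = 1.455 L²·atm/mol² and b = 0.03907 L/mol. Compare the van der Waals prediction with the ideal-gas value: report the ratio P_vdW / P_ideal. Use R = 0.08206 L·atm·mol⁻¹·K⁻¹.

P_vdW / P_ideal ≈ 1.087

Ideal: P_ideal = RT/V_m = (0.08206)(507.3)/0.1759 = 236.663 atm
vdW: P = RT/(V_m − b) − a/V_m² = 41.6290/0.136830 − 1.455/0.0309408 = 304.239 − 47.0253 = 257.214 atm
Ratio = 257.214/236.663 = 1.087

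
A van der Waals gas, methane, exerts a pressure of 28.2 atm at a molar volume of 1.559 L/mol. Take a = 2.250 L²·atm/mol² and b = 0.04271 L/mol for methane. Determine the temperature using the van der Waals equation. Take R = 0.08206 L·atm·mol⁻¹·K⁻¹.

T ≈ 538.2 K

T = (P + a/V_m²)(V_m − b)/R
P + a/V_m² = 28.2 + 2.250/(1.559)² = 29.126 atm
V_m − b = 1.559 − 0.04271 = 1.5163 L/mol
T = (29.126)(1.5163)/0.08206 = 538.2 K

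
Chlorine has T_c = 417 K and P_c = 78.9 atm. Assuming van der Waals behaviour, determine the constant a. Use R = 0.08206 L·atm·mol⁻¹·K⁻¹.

From T_c = 8a/(27Rb) and P_c = a/(27b²): a = 27 R² T_c²/(64 P_c).
a = 27×(0.08206)²×(417)²/(64×78.9) = 31615/5049.6 = 6.261 L²·atm/mol²

a ≈ 6.261 L²·atm/mol²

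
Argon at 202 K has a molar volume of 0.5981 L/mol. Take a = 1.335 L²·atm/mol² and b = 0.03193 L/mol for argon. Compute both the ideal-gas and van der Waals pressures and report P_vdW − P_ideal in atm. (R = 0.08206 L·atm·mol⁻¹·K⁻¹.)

Ideal: P_ideal = RT/V_m = (0.08206)(202)/0.5981 = 27.7146 atm
vdW: P = RT/(V_m − b) − a/V_m² = 16.5761/0.566170 − 1.335/0.357724 = 29.2776 − 3.73193 = 25.5457 atm
ΔP = 25.5457 − 27.7146 = -2.169 atm

ΔP ≈ -2.169 atm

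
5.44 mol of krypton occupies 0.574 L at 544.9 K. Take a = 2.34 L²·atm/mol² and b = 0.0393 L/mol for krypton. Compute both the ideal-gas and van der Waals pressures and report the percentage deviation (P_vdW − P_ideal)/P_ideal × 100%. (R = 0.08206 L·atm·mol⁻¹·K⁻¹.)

Ideal: P_ideal = nRT/V = (5.44)(0.08206)(544.9)/0.574 = 423.775 atm
vdW: P = nRT/(V − nb) − a n²/V² = 243.247/0.360208 − 69.2490/0.329476 = 675.296 − 210.179 = 465.117 atm
% deviation = (465.117 − 423.775)/423.775 × 100% = 9.76%

9.76 %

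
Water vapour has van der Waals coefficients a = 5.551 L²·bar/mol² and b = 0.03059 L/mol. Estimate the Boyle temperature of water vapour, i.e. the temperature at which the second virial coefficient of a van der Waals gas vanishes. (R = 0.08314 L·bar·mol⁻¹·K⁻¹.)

For a van der Waals gas the second virial coefficient B₂ = b − a/(RT) vanishes at T_B = a/(Rb).
T_B = 5.551/(0.08314×0.03059) = 5.551/0.0025433 = 2183 K

T_B ≈ 2183 K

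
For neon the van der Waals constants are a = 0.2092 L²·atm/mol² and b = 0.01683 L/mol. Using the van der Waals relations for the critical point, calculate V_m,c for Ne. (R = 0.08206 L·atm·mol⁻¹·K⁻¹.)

For a van der Waals gas, V_m,c = 3b.
V_m,c = 3×0.01683 = 0.05049 L/mol

V_m,c ≈ 0.05049 L/mol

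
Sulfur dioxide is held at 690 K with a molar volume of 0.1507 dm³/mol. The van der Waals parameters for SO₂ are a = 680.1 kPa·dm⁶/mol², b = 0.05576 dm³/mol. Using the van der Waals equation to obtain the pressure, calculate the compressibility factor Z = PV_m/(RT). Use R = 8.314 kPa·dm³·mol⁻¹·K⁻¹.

Z ≈ 0.8006

P = RT/(V_m − b) − a/V_m² = (8.314)(690)/(0.1507 − 0.05576) − 680.1/(0.1507)²
  = 5736.7/0.094940 − 29947 = 60424 − 29947 = 30477 kPa
Z = PV_m/(RT) = (30477)(0.1507)/((8.314)(690)) = 4592.9/5736.7 = 0.8006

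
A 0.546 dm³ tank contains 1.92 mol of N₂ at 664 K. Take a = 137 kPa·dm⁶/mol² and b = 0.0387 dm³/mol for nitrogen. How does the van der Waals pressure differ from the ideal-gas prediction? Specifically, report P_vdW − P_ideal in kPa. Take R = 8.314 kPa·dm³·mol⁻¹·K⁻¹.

ΔP ≈ 1364 kPa

Ideal: P_ideal = nRT/V = (1.92)(8.314)(664)/0.546 = 19412.7 kPa
vdW: P = nRT/(V − nb) − a n²/V² = 10599.4/0.471696 − 505.037/0.298116 = 22470.8 − 1694.10 = 20776.7 kPa
ΔP = 20776.7 − 19412.7 = 1364 kPa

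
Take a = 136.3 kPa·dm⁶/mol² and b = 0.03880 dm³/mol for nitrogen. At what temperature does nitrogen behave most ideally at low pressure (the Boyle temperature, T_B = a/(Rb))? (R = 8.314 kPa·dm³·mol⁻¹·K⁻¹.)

For a van der Waals gas the second virial coefficient B₂ = b − a/(RT) vanishes at T_B = a/(Rb).
T_B = 136.3/(8.314×0.03880) = 136.3/0.32258 = 422.5 K

T_B ≈ 422.5 K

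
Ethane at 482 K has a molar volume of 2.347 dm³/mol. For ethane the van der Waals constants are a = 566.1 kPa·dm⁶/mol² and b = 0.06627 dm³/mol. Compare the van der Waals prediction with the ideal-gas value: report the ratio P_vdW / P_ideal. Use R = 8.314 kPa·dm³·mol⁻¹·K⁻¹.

Ideal: P_ideal = RT/V_m = (8.314)(482)/2.347 = 1707.43 kPa
vdW: P = RT/(V_m − b) − a/V_m² = 4007.35/2.28073 − 566.1/5.50841 = 1757.05 − 102.770 = 1654.28 kPa
Ratio = 1654.28/1707.43 = 0.9689

P_vdW / P_ideal ≈ 0.9689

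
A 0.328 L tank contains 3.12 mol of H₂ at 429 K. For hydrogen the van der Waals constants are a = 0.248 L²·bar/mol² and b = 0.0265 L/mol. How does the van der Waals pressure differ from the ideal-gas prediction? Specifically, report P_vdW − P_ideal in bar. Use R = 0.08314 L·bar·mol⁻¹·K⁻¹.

Ideal: P_ideal = nRT/V = (3.12)(0.08314)(429)/0.328 = 339.272 bar
vdW: P = nRT/(V − nb) − a n²/V² = 111.281/0.245320 − 2.41413/0.107584 = 453.616 − 22.4395 = 431.177 bar
ΔP = 431.177 − 339.272 = 91.91 bar

ΔP ≈ 91.91 bar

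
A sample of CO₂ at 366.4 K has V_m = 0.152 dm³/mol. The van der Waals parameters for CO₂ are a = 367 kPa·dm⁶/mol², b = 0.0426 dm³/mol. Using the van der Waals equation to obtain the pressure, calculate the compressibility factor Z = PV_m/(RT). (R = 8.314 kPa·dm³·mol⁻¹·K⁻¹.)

Z ≈ 0.5968

P = RT/(V_m − b) − a/V_m² = (8.314)(366.4)/(0.152 − 0.0426) − 367/(0.152)²
  = 3046.2/0.10940 − 15885 = 27845 − 15885 = 11960 kPa
Z = PV_m/(RT) = (11960)(0.152)/((8.314)(366.4)) = 1817.9/3046.2 = 0.5968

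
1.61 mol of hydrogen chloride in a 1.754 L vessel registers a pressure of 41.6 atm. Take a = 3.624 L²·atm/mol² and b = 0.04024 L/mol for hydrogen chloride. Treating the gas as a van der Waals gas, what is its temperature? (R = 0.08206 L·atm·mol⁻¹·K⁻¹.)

T ≈ 570.9 K

T = (P + a n²/V²)(V − nb)/(nR)
P + a n²/V² = 41.6 + (3.624)(1.61)²/(1.754)² = 44.653 atm
V − nb = 1.754 − (1.61)(0.04024) = 1.6892 L
T = (44.653)(1.6892)/((1.61)(0.08206)) = 570.9 K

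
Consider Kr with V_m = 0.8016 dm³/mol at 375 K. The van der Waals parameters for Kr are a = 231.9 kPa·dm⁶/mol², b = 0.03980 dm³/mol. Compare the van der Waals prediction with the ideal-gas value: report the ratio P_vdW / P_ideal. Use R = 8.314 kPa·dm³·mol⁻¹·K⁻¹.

P_vdW / P_ideal ≈ 0.9595

Ideal: P_ideal = RT/V_m = (8.314)(375)/0.8016 = 3889.41 kPa
vdW: P = RT/(V_m − b) − a/V_m² = 3117.75/0.761800 − 231.9/0.642563 = 4092.61 − 360.898 = 3731.71 kPa
Ratio = 3731.71/3889.41 = 0.9595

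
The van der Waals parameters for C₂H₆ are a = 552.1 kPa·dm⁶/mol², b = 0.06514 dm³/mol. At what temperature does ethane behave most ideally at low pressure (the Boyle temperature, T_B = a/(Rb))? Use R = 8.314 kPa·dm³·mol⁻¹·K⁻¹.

For a van der Waals gas the second virial coefficient B₂ = b − a/(RT) vanishes at T_B = a/(Rb).
T_B = 552.1/(8.314×0.06514) = 552.1/0.54157 = 1019 K

T_B ≈ 1019 K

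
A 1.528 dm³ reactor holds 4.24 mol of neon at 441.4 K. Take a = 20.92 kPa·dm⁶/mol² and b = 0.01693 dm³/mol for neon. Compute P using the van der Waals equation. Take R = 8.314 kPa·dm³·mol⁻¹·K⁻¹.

P = nRT/(V − nb) − a n²/V²
nRT/(V − nb) = (4.24)(8.314)(441.4)/(1.528 − 4.24×0.01693) = 15560/1.4562 = 10685 kPa
a n²/V² = (20.92)(4.24)²/(1.528)² = 161.08 kPa
P = 10685 − 161.08 = 10524 kPa

P ≈ 10524 kPa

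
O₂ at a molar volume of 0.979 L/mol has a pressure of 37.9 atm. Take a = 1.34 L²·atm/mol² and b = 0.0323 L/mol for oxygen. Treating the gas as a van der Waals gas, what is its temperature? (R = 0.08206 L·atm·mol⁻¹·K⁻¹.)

T = (P + a/V_m²)(V_m − b)/R
P + a/V_m² = 37.9 + 1.34/(0.979)² = 39.298 atm
V_m − b = 0.979 − 0.0323 = 0.94670 L/mol
T = (39.298)(0.94670)/0.08206 = 453.4 K

T ≈ 453.4 K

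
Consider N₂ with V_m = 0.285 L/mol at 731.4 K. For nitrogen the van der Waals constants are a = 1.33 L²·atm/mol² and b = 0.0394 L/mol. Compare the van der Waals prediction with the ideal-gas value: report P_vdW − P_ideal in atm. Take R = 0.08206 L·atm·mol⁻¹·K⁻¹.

Ideal: P_ideal = RT/V_m = (0.08206)(731.4)/0.285 = 210.592 atm
vdW: P = RT/(V_m − b) − a/V_m² = 60.0187/0.245600 − 1.33/0.0812250 = 244.376 − 16.3743 = 228.002 atm
ΔP = 228.002 − 210.592 = 17.41 atm

ΔP ≈ 17.41 atm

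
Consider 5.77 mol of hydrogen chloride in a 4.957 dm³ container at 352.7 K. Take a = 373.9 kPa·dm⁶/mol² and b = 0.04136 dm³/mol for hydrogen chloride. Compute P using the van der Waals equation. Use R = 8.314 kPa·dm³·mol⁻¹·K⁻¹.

P = nRT/(V − nb) − a n²/V²
nRT/(V − nb) = (5.77)(8.314)(352.7)/(4.957 − 5.77×0.04136) = 16920/4.7184 = 3586.0 kPa
a n²/V² = (373.9)(5.77)²/(4.957)² = 506.60 kPa
P = 3586.0 − 506.60 = 3079 kPa

P ≈ 3079 kPa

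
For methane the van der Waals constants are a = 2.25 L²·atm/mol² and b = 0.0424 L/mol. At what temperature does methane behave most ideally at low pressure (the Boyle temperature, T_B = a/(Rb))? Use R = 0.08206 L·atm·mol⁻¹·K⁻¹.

For a van der Waals gas the second virial coefficient B₂ = b − a/(RT) vanishes at T_B = a/(Rb).
T_B = 2.25/(0.08206×0.0424) = 2.25/0.0034793 = 646.7 K

T_B ≈ 646.7 K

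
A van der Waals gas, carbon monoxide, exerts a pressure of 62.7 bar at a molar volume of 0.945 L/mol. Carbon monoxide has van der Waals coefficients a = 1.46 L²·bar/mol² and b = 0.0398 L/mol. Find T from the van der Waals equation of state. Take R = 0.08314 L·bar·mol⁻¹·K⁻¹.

T ≈ 700.5 K

T = (P + a/V_m²)(V_m − b)/R
P + a/V_m² = 62.7 + 1.46/(0.945)² = 64.335 bar
V_m − b = 0.945 − 0.0398 = 0.90520 L/mol
T = (64.335)(0.90520)/0.08314 = 700.5 K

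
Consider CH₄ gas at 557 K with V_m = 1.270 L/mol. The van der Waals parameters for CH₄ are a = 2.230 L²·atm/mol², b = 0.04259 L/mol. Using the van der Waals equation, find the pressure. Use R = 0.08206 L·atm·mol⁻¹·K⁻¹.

P = RT/(V_m − b) − a/V_m²
RT/(V_m − b) = (0.08206)(557)/(1.270 − 0.04259) = 45.707/1.2274 = 37.239 atm
a/V_m² = 2.230/(1.270)² = 1.3826 atm
P = 37.239 − 1.3826 = 35.86 atm

P ≈ 35.86 atm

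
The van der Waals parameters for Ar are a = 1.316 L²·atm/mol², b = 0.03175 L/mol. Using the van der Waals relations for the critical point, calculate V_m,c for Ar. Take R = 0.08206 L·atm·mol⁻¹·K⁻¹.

For a van der Waals gas, V_m,c = 3b.
V_m,c = 3×0.03175 = 0.09525 L/mol

V_m,c ≈ 0.09525 L/mol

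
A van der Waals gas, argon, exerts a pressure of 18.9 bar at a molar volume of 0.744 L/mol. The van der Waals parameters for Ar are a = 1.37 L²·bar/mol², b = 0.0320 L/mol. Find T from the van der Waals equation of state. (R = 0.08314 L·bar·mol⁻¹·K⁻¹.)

T ≈ 183.1 K

T = (P + a/V_m²)(V_m − b)/R
P + a/V_m² = 18.9 + 1.37/(0.744)² = 21.375 bar
V_m − b = 0.744 − 0.0320 = 0.71200 L/mol
T = (21.375)(0.71200)/0.08314 = 183.1 K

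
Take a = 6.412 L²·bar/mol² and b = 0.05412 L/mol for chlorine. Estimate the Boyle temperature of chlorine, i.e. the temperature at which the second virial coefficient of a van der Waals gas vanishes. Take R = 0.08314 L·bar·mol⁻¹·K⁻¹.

For a van der Waals gas the second virial coefficient B₂ = b − a/(RT) vanishes at T_B = a/(Rb).
T_B = 6.412/(0.08314×0.05412) = 6.412/0.0044995 = 1425 K

T_B ≈ 1425 K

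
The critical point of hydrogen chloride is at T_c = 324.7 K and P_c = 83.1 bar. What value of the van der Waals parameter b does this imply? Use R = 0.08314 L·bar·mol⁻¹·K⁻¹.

From T_c = 8a/(27Rb) and P_c = a/(27b²): b = R T_c/(8 P_c).
b = (0.08314)(324.7)/(8×83.1) = 26.996/664.80 = 0.04061 L/mol

b ≈ 0.04061 L/mol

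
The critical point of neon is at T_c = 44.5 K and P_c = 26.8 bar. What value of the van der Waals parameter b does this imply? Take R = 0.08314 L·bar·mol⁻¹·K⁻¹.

b ≈ 0.01726 L/mol

From T_c = 8a/(27Rb) and P_c = a/(27b²): b = R T_c/(8 P_c).
b = (0.08314)(44.5)/(8×26.8) = 3.6997/214.40 = 0.01726 L/mol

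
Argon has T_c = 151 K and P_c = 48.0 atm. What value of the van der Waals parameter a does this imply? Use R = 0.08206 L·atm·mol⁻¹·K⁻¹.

a ≈ 1.349 L²·atm/mol²

From T_c = 8a/(27Rb) and P_c = a/(27b²): a = 27 R² T_c²/(64 P_c).
a = 27×(0.08206)²×(151)²/(64×48.0) = 4145.5/3072.0 = 1.349 L²·atm/mol²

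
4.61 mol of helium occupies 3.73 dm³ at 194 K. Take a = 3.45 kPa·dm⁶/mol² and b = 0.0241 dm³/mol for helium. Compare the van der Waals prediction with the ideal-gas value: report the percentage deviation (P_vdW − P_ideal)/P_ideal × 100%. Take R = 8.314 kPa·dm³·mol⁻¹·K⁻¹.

2.81 %

Ideal: P_ideal = nRT/V = (4.61)(8.314)(194)/3.73 = 1993.44 kPa
vdW: P = nRT/(V − nb) − a n²/V² = 7435.54/3.61890 − 73.3197/13.9129 = 2054.64 − 5.26991 = 2049.37 kPa
% deviation = (2049.37 − 1993.44)/1993.44 × 100% = 2.81%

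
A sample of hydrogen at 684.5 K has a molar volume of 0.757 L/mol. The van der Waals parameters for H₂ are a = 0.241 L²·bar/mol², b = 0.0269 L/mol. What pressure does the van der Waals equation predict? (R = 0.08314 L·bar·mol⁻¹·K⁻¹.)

P ≈ 77.53 bar

P = RT/(V_m − b) − a/V_m²
RT/(V_m − b) = (0.08314)(684.5)/(0.757 − 0.0269) = 56.909/0.73010 = 77.947 bar
a/V_m² = 0.241/(0.757)² = 0.42056 bar
P = 77.947 − 0.42056 = 77.53 bar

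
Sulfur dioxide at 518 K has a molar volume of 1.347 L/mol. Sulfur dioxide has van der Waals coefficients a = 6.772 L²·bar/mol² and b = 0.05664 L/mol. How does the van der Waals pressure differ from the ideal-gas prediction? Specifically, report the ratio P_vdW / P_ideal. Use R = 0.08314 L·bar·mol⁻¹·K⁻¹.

P_vdW / P_ideal ≈ 0.9272

Ideal: P_ideal = RT/V_m = (0.08314)(518)/1.347 = 31.9722 bar
vdW: P = RT/(V_m − b) − a/V_m² = 43.0665/1.29036 − 6.772/1.81441 = 33.3756 − 3.73234 = 29.6433 bar
Ratio = 29.6433/31.9722 = 0.9272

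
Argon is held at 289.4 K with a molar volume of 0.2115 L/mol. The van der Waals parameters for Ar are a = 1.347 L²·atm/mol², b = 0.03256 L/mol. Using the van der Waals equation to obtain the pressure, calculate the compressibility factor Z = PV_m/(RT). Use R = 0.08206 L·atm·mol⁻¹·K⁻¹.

Z ≈ 0.9138

P = RT/(V_m − b) − a/V_m² = (0.08206)(289.4)/(0.2115 − 0.03256) − 1.347/(0.2115)²
  = 23.748/0.17894 − 30.113 = 132.71 − 30.113 = 102.60 atm
Z = PV_m/(RT) = (102.60)(0.2115)/((0.08206)(289.4)) = 21.700/23.748 = 0.9138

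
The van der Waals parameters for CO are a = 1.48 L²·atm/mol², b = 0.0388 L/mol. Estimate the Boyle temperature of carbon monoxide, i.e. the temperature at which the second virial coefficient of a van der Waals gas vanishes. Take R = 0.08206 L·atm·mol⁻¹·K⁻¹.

For a van der Waals gas the second virial coefficient B₂ = b − a/(RT) vanishes at T_B = a/(Rb).
T_B = 1.48/(0.08206×0.0388) = 1.48/0.0031839 = 464.8 K

T_B ≈ 464.8 K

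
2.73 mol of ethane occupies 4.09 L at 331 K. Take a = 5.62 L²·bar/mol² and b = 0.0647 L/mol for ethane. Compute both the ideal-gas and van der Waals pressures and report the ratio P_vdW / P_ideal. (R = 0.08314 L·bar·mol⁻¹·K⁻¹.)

Ideal: P_ideal = nRT/V = (2.73)(0.08314)(331)/4.09 = 18.3687 bar
vdW: P = nRT/(V − nb) − a n²/V² = 75.1278/3.91337 − 41.8853/16.7281 = 19.1977 − 2.50389 = 16.6938 bar
Ratio = 16.6938/18.3687 = 0.9088

P_vdW / P_ideal ≈ 0.9088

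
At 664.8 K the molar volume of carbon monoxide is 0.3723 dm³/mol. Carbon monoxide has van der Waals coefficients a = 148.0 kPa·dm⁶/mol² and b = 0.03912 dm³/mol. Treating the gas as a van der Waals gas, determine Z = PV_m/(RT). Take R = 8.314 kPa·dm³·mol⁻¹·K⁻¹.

P = RT/(V_m − b) − a/V_m² = (8.314)(664.8)/(0.3723 − 0.03912) − 148.0/(0.3723)²
  = 5527.1/0.33318 − 1067.8 = 16589 − 1067.8 = 15521 kPa
Z = PV_m/(RT) = (15521)(0.3723)/((8.314)(664.8)) = 5778.5/5527.1 = 1.045

Z ≈ 1.045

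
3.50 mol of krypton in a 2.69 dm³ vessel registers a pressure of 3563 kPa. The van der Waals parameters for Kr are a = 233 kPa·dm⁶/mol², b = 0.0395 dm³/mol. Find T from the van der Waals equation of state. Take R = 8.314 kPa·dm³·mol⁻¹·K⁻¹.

T ≈ 347.0 K

T = (P + a n²/V²)(V − nb)/(nR)
P + a n²/V² = 3563 + (233)(3.50)²/(2.69)² = 3957.4 kPa
V − nb = 2.69 − (3.50)(0.0395) = 2.5518 dm³
T = (3957.4)(2.5518)/((3.50)(8.314)) = 347.0 K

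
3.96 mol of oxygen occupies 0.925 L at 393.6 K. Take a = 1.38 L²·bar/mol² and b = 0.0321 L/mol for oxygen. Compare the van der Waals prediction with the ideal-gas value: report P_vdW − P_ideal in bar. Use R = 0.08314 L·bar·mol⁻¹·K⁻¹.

ΔP ≈ -2.97 bar

Ideal: P_ideal = nRT/V = (3.96)(0.08314)(393.6)/0.925 = 140.094 bar
vdW: P = nRT/(V − nb) − a n²/V² = 129.587/0.797884 − 21.6406/0.855625 = 162.413 − 25.2922 = 137.121 bar
ΔP = 137.121 − 140.094 = -2.97 bar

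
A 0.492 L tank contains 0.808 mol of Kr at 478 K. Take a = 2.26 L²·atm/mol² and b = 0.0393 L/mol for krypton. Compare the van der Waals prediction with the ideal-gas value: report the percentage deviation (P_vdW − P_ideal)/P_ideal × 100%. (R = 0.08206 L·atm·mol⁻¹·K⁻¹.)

Ideal: P_ideal = nRT/V = (0.808)(0.08206)(478)/0.492 = 64.4178 atm
vdW: P = nRT/(V − nb) − a n²/V² = 31.6935/0.460246 − 1.47547/0.242064 = 68.8621 − 6.09537 = 62.7667 atm
% deviation = (62.7667 − 64.4178)/64.4178 × 100% = -2.56%

-2.56 %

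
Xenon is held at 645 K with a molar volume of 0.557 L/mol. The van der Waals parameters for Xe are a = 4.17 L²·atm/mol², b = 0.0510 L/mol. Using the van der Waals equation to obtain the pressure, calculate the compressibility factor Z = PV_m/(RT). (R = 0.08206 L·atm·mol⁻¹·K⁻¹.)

P = RT/(V_m − b) − a/V_m² = (0.08206)(645)/(0.557 − 0.0510) − 4.17/(0.557)²
  = 52.929/0.50600 − 13.441 = 104.60 − 13.441 = 91.16 atm
Z = PV_m/(RT) = (91.16)(0.557)/((0.08206)(645)) = 50.776/52.929 = 0.9593

Z ≈ 0.9593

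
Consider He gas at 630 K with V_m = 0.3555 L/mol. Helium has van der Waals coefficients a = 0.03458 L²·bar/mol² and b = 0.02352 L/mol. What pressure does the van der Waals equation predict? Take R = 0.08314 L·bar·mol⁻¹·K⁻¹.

P = RT/(V_m − b) − a/V_m²
RT/(V_m − b) = (0.08314)(630)/(0.3555 − 0.02352) = 52.378/0.33198 = 157.77 bar
a/V_m² = 0.03458/(0.3555)² = 0.27362 bar
P = 157.77 − 0.27362 = 157.5 bar

P ≈ 157.5 bar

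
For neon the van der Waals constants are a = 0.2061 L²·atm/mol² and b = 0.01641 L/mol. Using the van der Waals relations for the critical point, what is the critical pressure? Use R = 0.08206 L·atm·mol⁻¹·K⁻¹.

For a van der Waals gas, P_c = a/(27b²).
P_c = 0.2061/(27×(0.01641)²) = 0.2061/0.0072708 = 28.35 atm

P_c ≈ 28.35 atm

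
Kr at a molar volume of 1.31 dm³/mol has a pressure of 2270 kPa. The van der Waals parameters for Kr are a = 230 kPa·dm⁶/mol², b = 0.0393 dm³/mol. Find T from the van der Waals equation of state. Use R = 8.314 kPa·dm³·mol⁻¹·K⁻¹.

T ≈ 367.4 K

T = (P + a/V_m²)(V_m − b)/R
P + a/V_m² = 2270 + 230/(1.31)² = 2404.0 kPa
V_m − b = 1.31 − 0.0393 = 1.2707 dm³/mol
T = (2404.0)(1.2707)/8.314 = 367.4 K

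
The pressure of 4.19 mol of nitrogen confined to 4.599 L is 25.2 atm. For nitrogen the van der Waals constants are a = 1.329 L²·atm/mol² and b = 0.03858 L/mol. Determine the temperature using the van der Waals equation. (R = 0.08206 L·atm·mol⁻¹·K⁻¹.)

T = (P + a n²/V²)(V − nb)/(nR)
P + a n²/V² = 25.2 + (1.329)(4.19)²/(4.599)² = 26.303 atm
V − nb = 4.599 − (4.19)(0.03858) = 4.4373 L
T = (26.303)(4.4373)/((4.19)(0.08206)) = 339.5 K

T ≈ 339.5 K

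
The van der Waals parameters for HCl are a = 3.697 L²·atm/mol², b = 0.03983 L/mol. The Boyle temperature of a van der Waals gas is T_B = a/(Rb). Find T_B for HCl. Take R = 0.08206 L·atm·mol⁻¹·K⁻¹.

T_B ≈ 1131 K

For a van der Waals gas the second virial coefficient B₂ = b − a/(RT) vanishes at T_B = a/(Rb).
T_B = 3.697/(0.08206×0.03983) = 3.697/0.0032684 = 1131 K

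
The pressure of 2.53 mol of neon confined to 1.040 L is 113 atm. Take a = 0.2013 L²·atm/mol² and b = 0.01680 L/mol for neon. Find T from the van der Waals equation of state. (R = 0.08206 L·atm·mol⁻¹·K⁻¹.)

T ≈ 548.6 K

T = (P + a n²/V²)(V − nb)/(nR)
P + a n²/V² = 113 + (0.2013)(2.53)²/(1.040)² = 114.19 atm
V − nb = 1.040 − (2.53)(0.01680) = 0.99750 L
T = (114.19)(0.99750)/((2.53)(0.08206)) = 548.6 K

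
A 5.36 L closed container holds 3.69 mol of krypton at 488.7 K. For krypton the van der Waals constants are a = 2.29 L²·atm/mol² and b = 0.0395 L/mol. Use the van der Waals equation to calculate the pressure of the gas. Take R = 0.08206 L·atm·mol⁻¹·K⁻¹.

P = nRT/(V − nb) − a n²/V²
nRT/(V − nb) = (3.69)(0.08206)(488.7)/(5.36 − 3.69×0.0395) = 147.98/5.2142 = 28.380 atm
a n²/V² = (2.29)(3.69)²/(5.36)² = 1.0853 atm
P = 28.380 − 1.0853 = 27.29 atm

P ≈ 27.29 atm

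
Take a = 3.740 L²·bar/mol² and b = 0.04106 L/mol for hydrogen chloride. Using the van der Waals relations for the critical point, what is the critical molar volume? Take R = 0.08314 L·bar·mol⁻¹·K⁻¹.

For a van der Waals gas, V_m,c = 3b.
V_m,c = 3×0.04106 = 0.1232 L/mol

V_m,c ≈ 0.1232 L/mol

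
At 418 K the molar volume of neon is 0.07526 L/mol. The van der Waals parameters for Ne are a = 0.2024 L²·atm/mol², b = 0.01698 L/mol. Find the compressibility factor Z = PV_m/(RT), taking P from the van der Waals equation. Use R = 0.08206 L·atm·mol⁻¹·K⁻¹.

Z ≈ 1.213

P = RT/(V_m − b) − a/V_m² = (0.08206)(418)/(0.07526 − 0.01698) − 0.2024/(0.07526)²
  = 34.301/0.058280 − 35.734 = 588.56 − 35.734 = 552.83 atm
Z = PV_m/(RT) = (552.83)(0.07526)/((0.08206)(418)) = 41.606/34.301 = 1.213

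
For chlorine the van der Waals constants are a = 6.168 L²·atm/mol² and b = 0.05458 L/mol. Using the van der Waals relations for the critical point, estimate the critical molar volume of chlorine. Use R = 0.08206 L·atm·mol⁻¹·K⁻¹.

For a van der Waals gas, V_m,c = 3b.
V_m,c = 3×0.05458 = 0.1637 L/mol

V_m,c ≈ 0.1637 L/mol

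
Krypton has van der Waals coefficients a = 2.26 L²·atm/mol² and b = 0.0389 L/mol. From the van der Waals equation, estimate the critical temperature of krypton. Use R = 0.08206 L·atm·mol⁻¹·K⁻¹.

T_c ≈ 209.8 K

For a van der Waals gas, T_c = 8a/(27Rb).
T_c = 8×2.26/(27×0.08206×0.0389) = 18.080/0.086188 = 209.8 K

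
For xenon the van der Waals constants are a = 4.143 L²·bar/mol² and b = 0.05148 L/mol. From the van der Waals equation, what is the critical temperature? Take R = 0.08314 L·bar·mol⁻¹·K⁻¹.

For a van der Waals gas, T_c = 8a/(27Rb).
T_c = 8×4.143/(27×0.08314×0.05148) = 33.144/0.11556 = 286.8 K

T_c ≈ 286.8 K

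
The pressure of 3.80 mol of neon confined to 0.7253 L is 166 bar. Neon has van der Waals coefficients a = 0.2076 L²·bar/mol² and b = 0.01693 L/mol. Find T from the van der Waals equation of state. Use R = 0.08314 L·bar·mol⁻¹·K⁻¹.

T = (P + a n²/V²)(V − nb)/(nR)
P + a n²/V² = 166 + (0.2076)(3.80)²/(0.7253)² = 171.70 bar
V − nb = 0.7253 − (3.80)(0.01693) = 0.66097 L
T = (171.70)(0.66097)/((3.80)(0.08314)) = 359.2 K

T ≈ 359.2 K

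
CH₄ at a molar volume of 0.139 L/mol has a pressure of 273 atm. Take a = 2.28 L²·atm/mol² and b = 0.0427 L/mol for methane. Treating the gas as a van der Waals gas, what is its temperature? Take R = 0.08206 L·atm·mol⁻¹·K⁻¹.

T ≈ 458.9 K

T = (P + a/V_m²)(V_m − b)/R
P + a/V_m² = 273 + 2.28/(0.139)² = 391.01 atm
V_m − b = 0.139 − 0.0427 = 0.096300 L/mol
T = (391.01)(0.096300)/0.08206 = 458.9 K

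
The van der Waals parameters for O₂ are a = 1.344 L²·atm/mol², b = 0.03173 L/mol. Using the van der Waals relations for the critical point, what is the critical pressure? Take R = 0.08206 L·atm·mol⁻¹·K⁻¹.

P_c ≈ 49.44 atm

For a van der Waals gas, P_c = a/(27b²).
P_c = 1.344/(27×(0.03173)²) = 1.344/0.027183 = 49.44 atm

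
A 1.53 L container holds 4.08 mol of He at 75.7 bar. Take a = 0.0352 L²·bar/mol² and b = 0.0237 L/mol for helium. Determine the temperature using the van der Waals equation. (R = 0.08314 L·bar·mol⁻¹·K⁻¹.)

T = (P + a n²/V²)(V − nb)/(nR)
P + a n²/V² = 75.7 + (0.0352)(4.08)²/(1.53)² = 75.950 bar
V − nb = 1.53 − (4.08)(0.0237) = 1.4333 L
T = (75.950)(1.4333)/((4.08)(0.08314)) = 320.9 K

T ≈ 320.9 K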